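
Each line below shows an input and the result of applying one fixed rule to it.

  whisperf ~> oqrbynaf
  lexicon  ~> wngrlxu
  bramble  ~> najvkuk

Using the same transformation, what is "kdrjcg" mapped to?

pmaslt

The rule is to shift every letter 9 places forward in the alphabet (wrapping around), then swap the first and last characters.
Applying that to "kdrjcg" gives "pmaslt".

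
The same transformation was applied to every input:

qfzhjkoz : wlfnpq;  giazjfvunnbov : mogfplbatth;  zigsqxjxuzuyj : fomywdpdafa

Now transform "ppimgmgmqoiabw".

The rule is to shift every letter 6 places forward in the alphabet (wrapping around), then delete the last 2 characters.
Applying that to "ppimgmgmqoiabw" gives "vvosmsmswuog".

vvosmsmswuog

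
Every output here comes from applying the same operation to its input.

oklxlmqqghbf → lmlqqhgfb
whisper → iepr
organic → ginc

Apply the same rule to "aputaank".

uaakn

In each case the input is transformed by: swap each adjacent pair of characters (1↔2, 3↔4, ...), then delete the first 3 characters.
For "aputaank", step one produces "patuaakn"; step two turns that into "uaakn".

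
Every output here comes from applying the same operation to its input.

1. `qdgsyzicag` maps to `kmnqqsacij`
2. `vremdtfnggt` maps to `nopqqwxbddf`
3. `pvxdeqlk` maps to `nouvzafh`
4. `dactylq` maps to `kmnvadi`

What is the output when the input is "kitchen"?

morsuxd

Looking at the pairs, the operation is to sort the characters into alphabetical order, then shift every letter 10 places forward in the alphabet (wrapping around).
"kitchen" → "cehiknt" → "morsuxd".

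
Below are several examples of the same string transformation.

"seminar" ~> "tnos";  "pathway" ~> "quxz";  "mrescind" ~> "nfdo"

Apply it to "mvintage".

Each output is the input with this applied: keep every other character starting from the first (positions 1st, 3rd, 5th, ...), then shift every letter 1 place forward in the alphabet (wrapping around).
"mvintage" → "mitg" → "njuh".

njuh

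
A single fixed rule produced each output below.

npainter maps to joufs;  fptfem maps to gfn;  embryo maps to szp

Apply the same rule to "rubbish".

cjti

The rule is to shift every letter 1 place forward in the alphabet (wrapping around), then delete the first 3 characters.
Starting from "rubbish": after the first operation, "svccjti"; after the second, "cjti".
(Check on "npainter": → "oqbjoufs" → "joufs" ✓)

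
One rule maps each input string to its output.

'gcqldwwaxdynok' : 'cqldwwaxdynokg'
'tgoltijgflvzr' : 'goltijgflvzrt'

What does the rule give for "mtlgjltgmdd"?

tlgjltgmddm

In each case the input is transformed by: move the first character to the end.
Applying that to "mtlgjltgmdd" gives "tlgjltgmddm".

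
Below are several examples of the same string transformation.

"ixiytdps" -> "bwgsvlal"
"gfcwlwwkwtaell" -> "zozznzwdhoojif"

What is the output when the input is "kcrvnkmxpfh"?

yqnpasiknfu

In each case the input is transformed by: shift every letter 3 places forward in the alphabet (wrapping around), then move the first 3 characters to the end (rotate left by 3).
So "kcrvnkmxpfh" becomes "yqnpasiknfu".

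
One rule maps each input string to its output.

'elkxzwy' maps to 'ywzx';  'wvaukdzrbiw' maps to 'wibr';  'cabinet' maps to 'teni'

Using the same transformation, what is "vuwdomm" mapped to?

mmod

The pattern: reverse the string, then keep only the first 4 characters.
For "vuwdomm" the result is "mmod".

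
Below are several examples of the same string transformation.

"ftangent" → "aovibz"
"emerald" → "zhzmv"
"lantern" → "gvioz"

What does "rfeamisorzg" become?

mazvhdnjm

Looking at the pairs, the operation is to shift every letter 5 places backward in the alphabet (wrapping around), then delete the last 2 characters.
"rfeamisorzg" → "mazvhdnjmub" → "mazvhdnjm".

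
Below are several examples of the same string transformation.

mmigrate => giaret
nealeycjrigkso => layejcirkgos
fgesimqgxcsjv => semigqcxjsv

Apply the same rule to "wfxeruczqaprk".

Each output is the input with this applied: swap each adjacent pair of characters (1↔2, 3↔4, ...), then delete the first 2 characters.
"wfxeruczqaprk" → "exurzcaqrpk".

exurzcaqrpk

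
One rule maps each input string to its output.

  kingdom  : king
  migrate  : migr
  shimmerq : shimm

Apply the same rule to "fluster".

What's happening: delete the last 3 characters.
Applying that to "fluster" gives "flus".

flus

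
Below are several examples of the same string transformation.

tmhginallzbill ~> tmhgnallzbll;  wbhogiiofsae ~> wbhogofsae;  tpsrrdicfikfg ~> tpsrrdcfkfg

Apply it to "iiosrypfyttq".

osrypfyttq

Rule — remove every "i".
So "iiosrypfyttq" becomes "osrypfyttq".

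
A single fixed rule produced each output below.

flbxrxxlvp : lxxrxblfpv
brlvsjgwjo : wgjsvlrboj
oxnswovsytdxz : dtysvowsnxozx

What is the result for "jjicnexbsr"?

bxencijjrs

The transformation: reverse the string, then move the first 2 characters to the end (rotate left by 2).
Applying both steps to "jjicnexbsr": "rsbxencijj", then "bxencijjrs".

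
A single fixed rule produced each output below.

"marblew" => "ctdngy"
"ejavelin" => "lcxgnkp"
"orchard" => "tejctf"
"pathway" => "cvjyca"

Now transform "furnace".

wtpceg

The rule is to delete the first character, then shift every letter 2 places forward in the alphabet (wrapping around).
For "furnace", step one produces "urnace"; step two turns that into "wtpceg".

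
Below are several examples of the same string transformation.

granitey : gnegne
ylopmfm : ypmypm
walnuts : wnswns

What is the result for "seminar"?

sirsir

The transformation: keep one character in every 3, starting at position 1 (positions 1st, 4th, 7th, ...), then write the whole string twice.
For "seminar", step one produces "sir"; step two turns that into "sirsir".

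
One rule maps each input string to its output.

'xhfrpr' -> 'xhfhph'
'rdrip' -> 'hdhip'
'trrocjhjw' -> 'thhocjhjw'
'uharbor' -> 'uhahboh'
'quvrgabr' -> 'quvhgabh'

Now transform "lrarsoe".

lhahsoe

What's happening: replace every "r" with "h".
For "lrarsoe" the result is "lhahsoe".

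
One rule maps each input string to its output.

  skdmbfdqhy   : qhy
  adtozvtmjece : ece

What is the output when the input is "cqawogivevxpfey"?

What's happening: keep only the last 3 characters.
Doing the same to "cqawogivevxpfey": "fey".

fey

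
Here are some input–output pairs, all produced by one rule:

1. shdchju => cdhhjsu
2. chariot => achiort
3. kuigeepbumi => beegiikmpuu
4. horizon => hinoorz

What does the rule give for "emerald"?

adeelmr

In each case the input is transformed by: sort the characters into alphabetical order.
Doing the same to "emerald": "adeelmr".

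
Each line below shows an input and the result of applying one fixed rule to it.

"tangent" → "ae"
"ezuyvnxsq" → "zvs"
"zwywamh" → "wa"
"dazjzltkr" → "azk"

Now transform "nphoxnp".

px

The transformation: keep one character in every 3, starting at position 2 (positions 2nd, 5th, 8th, ...).
On "nphoxnp" that produces "px".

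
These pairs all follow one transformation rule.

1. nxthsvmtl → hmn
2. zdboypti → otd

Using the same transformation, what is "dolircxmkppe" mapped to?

What's happening: move the first 2 characters to the end (rotate left by 2), then keep one character in every 3, starting at position 2 (positions 2nd, 5th, 8th, ...).
For "dolircxmkppe", step one produces "lircxmkppedo"; step two turns that into "ixpd".

ixpd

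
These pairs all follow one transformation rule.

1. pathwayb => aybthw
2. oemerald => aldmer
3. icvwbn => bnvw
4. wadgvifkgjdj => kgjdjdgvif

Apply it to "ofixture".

ureixt

What's happening: delete the first 2 characters, then swap the front and back halves of the string.
For "ofixture", step one produces "ixture"; step two turns that into "ureixt".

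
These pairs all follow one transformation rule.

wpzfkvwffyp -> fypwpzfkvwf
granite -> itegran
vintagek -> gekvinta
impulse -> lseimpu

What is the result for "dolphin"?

hindolp

The rule is to move the last 3 characters to the front (rotate right by 3).
Applying that to "dolphin" gives "hindolp".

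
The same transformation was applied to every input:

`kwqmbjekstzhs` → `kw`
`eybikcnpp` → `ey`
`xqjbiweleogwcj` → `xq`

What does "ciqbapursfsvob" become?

In each case the input is transformed by: keep only the first 2 characters.
On "ciqbapursfsvob" that produces "ci".

ci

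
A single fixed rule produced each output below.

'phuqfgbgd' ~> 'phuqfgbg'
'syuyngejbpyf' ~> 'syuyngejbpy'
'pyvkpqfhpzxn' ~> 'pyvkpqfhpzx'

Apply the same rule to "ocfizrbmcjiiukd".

Rule — delete the last character.
Applying that to "ocfizrbmcjiiukd" gives "ocfizrbmcjiiuk".

ocfizrbmcjiiuk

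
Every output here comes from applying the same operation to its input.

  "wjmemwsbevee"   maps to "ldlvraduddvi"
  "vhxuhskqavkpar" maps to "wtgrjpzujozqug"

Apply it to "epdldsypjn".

ckcrxoimdo

The rule is to shift every letter 1 place backward in the alphabet (wrapping around), then move the first 2 characters to the end (rotate left by 2).
Applying both steps to "epdldsypjn": "dockcrxoim", then "ckcrxoimdo".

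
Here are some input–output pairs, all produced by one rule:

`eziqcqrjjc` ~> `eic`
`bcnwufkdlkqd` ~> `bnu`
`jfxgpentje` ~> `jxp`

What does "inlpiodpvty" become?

In each case the input is transformed by: keep every other character starting from the first (positions 1st, 3rd, 5th, ...), then keep only the first 3 characters.
On "inlpiodpvty": the first step gives "ilidvy", and the second then gives "ili".

ili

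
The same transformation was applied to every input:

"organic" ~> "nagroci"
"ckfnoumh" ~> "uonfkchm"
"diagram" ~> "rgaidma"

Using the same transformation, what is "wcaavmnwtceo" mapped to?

In each case the input is transformed by: reverse the string, then move the first 2 characters to the end (rotate left by 2).
Working it through for "wcaavmnwtceo": intermediate "oectwnmvaacw", final "ctwnmvaacwoe".
(Check on "organic": → "cinagro" → "nagroci" ✓)

ctwnmvaacwoe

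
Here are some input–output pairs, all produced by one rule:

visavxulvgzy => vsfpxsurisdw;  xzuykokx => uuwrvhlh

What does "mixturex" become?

ujfuqrob

Each output is the input with this applied: shift every letter 3 places backward in the alphabet (wrapping around), then move the last character to the front.
Applying both steps to "mixturex": "jfuqrobu", then "ujfuqrob".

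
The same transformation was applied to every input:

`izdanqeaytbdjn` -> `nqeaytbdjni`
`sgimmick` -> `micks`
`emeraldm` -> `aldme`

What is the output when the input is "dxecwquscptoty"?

Rule — move the first character to the end, then delete the first 3 characters.
"dxecwquscptoty" → "xecwquscptotyd" → "wquscptotyd".

wquscptotyd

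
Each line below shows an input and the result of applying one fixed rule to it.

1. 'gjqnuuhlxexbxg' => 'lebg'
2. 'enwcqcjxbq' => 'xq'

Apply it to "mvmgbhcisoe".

In each case the input is transformed by: keep every other character starting from the second (positions 2nd, 4th, 6th, ...), then delete the first 3 characters.
Starting from "mvmgbhcisoe": after the first operation, "vghio"; after the second, "io".

io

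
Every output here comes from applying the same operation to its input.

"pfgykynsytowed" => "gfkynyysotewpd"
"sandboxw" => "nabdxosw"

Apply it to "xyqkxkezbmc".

The transformation: move the first character to the end, then swap each adjacent pair of characters (1↔2, 3↔4, ...).
"xyqkxkezbmc" → "yqkxkezbmcx" → "qyxkekbzcmx".

qyxkekbzcmx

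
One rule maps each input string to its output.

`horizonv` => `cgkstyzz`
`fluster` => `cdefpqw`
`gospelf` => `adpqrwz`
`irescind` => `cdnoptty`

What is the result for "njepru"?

acfpuy

In each case the input is transformed by: shift every letter 11 places forward in the alphabet (wrapping around), then sort the characters into alphabetical order.
Starting from "njepru": after the first operation, "yupacf"; after the second, "acfpuy".
(Check on "irescind": → "tcpdntyo" → "cdnoptty" ✓)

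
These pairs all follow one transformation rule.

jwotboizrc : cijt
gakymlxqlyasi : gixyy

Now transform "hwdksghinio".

hhik

In each case the input is transformed by: keep one character in every 3, starting at position 1 (positions 1st, 4th, 7th, ...), then sort the characters into alphabetical order.
Applying that to "hwdksghinio" gives "hhik".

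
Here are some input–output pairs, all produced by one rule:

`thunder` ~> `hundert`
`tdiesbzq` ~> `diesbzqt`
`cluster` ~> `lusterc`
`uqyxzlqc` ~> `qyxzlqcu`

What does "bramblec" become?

Each output is the input with this applied: move the first character to the end.
"bramblec" → "ramblecb".

ramblecb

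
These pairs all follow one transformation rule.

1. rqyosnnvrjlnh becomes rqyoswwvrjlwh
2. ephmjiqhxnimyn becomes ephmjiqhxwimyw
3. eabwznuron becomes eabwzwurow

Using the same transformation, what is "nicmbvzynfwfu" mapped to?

The rule is to replace every "n" with "w".
For "nicmbvzynfwfu" the result is "wicmbvzywfwfu".

wicmbvzywfwfu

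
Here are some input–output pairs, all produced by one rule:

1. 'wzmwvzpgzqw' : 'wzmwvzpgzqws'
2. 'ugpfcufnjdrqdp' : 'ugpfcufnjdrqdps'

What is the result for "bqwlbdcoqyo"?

Rule — append "s".
On "bqwlbdcoqyo" that produces "bqwlbdcoqyos".

bqwlbdcoqyos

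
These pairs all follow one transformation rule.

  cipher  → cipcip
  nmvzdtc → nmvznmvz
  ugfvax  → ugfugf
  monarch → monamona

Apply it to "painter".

Looking at the pairs, the operation is to delete the last 3 characters, then write the whole string twice.
Working it through for "painter": intermediate "pain", final "painpain".
(Check on "ugfvax": → "ugf" → "ugfugf" ✓)

painpain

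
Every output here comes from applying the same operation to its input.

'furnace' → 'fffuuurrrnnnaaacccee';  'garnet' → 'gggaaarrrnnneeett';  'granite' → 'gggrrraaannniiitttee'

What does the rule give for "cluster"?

cccllluuusssttteeerr

The transformation: repeat every character 3 times, then delete the last character.
"cluster" → "cccllluuusssttteeerr".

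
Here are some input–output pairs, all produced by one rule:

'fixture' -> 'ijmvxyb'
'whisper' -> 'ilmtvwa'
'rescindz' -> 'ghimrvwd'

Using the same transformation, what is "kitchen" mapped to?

gilmorx

Each output is the input with this applied: sort the characters into alphabetical order, then shift every letter 4 places forward in the alphabet (wrapping around).
For "kitchen", step one produces "cehiknt"; step two turns that into "gilmorx".
(Check on "rescindz": → "cdeinrsz" → "ghimrvwd" ✓)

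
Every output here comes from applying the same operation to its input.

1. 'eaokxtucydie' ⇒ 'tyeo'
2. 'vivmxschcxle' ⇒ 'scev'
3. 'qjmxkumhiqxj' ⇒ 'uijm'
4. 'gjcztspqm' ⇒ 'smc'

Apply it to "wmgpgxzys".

The pattern: keep one character in every 3, starting at position 3 (positions 3rd, 6th, 9th, ...), then move the first character to the end.
On "wmgpgxzys": the first step gives "gxs", and the second then gives "xsg".

xsg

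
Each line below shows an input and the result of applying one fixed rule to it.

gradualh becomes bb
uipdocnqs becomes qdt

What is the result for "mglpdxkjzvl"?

The rule is to keep one character in every 3, starting at position 3 (positions 3rd, 6th, 9th, ...), then shift every letter 1 place forward in the alphabet (wrapping around).
"mglpdxkjzvl" → "lxz" → "mya".

mya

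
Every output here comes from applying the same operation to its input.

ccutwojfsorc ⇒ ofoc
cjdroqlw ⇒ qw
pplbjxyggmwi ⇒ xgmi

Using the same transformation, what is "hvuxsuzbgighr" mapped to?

The rule is to keep every other character starting from the second (positions 2nd, 4th, 6th, ...), then delete the first 2 characters.
"hvuxsuzbgighr" → "vxubih" → "ubih".

ubih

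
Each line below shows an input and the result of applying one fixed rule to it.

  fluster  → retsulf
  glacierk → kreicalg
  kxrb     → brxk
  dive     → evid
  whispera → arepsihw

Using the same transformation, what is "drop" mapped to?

pord

The rule is to reverse the string.
So "drop" becomes "pord".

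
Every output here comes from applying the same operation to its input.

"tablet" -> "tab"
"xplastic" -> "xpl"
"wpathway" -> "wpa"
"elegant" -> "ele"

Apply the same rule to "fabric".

fab

The pattern: keep only the first 3 characters.
On "fabric" that produces "fab".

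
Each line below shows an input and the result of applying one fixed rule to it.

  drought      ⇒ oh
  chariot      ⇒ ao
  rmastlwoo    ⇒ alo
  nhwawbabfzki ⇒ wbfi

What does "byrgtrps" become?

In each case the input is transformed by: keep one character in every 3, starting at position 3 (positions 3rd, 6th, 9th, ...).
On "byrgtrps" that produces "rr".

rr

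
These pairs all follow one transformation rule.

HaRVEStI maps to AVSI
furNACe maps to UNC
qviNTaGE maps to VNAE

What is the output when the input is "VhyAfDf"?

Looking at the pairs, the operation is to keep every other character starting from the second (positions 2nd, 4th, 6th, ...), then convert every letter to uppercase.
For "VhyAfDf", step one produces "hAD"; step two turns that into "HAD".

HAD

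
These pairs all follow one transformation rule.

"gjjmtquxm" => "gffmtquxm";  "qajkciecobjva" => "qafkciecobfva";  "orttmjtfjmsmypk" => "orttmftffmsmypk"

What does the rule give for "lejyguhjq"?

In each case the input is transformed by: replace every "j" with "f".
Applying that to "lejyguhjq" gives "lefyguhfq".

lefyguhfq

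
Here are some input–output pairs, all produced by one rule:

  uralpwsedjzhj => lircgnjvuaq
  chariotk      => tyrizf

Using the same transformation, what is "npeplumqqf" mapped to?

egvgcldh

Each output is the input with this applied: delete the last 2 characters, then shift every letter 9 places backward in the alphabet (wrapping around).
On "npeplumqqf": the first step gives "npeplumq", and the second then gives "egvgcldh".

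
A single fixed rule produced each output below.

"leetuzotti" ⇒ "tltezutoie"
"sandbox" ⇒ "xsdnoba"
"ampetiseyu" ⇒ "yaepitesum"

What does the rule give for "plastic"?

cpsaitl

Looking at the pairs, the operation is to swap each adjacent pair of characters (1↔2, 3↔4, ...), then swap the first and last characters.
"plastic" → "lpsaitc" → "cpsaitl".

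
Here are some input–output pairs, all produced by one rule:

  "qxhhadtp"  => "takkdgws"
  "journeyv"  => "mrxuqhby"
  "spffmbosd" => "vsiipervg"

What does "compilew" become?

frpslohz

What's happening: shift every letter 3 places forward in the alphabet (wrapping around).
Applying that to "compilew" gives "frpslohz".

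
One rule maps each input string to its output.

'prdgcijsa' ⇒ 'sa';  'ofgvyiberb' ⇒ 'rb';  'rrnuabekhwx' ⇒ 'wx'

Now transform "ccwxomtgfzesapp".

The rule is to keep only the last 2 characters.
On "ccwxomtgfzesapp" that produces "pp".

pp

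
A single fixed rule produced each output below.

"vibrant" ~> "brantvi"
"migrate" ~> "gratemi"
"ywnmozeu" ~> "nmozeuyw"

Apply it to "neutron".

In each case the input is transformed by: move the first 2 characters to the end (rotate left by 2).
"neutron" → "utronne".

utronne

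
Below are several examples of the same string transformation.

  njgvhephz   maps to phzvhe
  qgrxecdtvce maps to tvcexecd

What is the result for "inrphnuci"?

uciphn

In each case the input is transformed by: delete the first 3 characters, then swap the front and back halves of the string.
So "inrphnuci" becomes "uciphn".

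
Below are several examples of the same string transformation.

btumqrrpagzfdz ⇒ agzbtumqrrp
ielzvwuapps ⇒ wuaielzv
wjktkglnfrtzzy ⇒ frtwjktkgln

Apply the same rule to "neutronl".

utrne

What's happening: delete the last 3 characters, then move the last 3 characters to the front (rotate right by 3).
For "neutronl", step one produces "neutr"; step two turns that into "utrne".
(Check on "btumqrrpagzfdz": → "btumqrrpagz" → "agzbtumqrrp" ✓)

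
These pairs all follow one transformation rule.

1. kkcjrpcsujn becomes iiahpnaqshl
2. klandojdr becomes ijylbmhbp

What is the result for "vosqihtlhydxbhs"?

The transformation: shift every letter 2 places backward in the alphabet (wrapping around).
For "vosqihtlhydxbhs" the result is "tmqogfrjfwbvzfq".

tmqogfrjfwbvzfq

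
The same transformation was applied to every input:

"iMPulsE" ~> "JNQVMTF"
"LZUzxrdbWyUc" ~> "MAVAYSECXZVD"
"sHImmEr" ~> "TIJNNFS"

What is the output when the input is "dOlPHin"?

The pattern: shift every letter 1 place forward in the alphabet (wrapping around), then convert every letter to uppercase.
Applying both steps to "dOlPHin": "ePmQIjo", then "EPMQIJO".

EPMQIJO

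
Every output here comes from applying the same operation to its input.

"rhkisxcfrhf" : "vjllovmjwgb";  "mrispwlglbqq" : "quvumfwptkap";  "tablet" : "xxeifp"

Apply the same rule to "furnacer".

The rule is to take characters alternately from the front and the back (1st, last, 2nd, 2nd-last, ...), then shift every letter 4 places forward in the alphabet (wrapping around).
Starting from "furnacer": after the first operation, "fruercna"; after the second, "jvyivgre".

jvyivgre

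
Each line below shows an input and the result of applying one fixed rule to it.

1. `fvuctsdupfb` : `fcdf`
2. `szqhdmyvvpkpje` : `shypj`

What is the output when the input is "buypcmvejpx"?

bpvp

What's happening: keep one character in every 3, starting at position 1 (positions 1st, 4th, 7th, ...).
So "buypcmvejpx" becomes "bpvp".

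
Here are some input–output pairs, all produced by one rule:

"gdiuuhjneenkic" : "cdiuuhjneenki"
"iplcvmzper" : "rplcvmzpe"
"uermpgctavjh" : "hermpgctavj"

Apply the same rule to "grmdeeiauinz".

Rule — swap the first and last characters, then delete the last character.
Applying both steps to "grmdeeiauinz": "zrmdeeiauing", then "zrmdeeiauin".

zrmdeeiauin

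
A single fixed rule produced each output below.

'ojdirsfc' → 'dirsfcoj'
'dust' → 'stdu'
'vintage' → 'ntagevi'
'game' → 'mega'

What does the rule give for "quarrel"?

arrelqu

The transformation: move the first 2 characters to the end (rotate left by 2).
For "quarrel" the result is "arrelqu".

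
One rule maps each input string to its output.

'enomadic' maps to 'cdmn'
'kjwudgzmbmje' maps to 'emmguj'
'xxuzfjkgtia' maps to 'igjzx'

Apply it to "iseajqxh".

In each case the input is transformed by: keep every other character starting from the second (positions 2nd, 4th, 6th, ...), then reverse the string.
On "iseajqxh": the first step gives "saqh", and the second then gives "hqas".

hqas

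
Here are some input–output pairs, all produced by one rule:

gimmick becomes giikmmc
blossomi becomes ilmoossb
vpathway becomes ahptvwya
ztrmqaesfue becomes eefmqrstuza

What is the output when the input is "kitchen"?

ehikntc

Looking at the pairs, the operation is to sort the characters into alphabetical order, then move the first character to the end.
Applying both steps to "kitchen": "cehiknt", then "ehikntc".
(Check on "blossomi": → "bilmooss" → "ilmoossb" ✓)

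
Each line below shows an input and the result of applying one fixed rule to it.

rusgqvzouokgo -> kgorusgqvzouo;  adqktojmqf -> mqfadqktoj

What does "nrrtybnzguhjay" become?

The rule is to move the last 3 characters to the front (rotate right by 3).
Applying that to "nrrtybnzguhjay" gives "jaynrrtybnzguh".

jaynrrtybnzguh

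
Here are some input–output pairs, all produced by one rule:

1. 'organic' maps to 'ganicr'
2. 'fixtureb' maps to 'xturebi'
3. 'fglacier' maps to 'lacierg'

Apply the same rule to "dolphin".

The pattern: delete the first character, then move the first character to the end.
Working it through for "dolphin": intermediate "olphin", final "lphino".

lphino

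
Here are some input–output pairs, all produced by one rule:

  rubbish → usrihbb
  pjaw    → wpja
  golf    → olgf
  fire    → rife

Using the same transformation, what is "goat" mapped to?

Looking at the pairs, the operation is to sort the characters into reverse alphabetical order.
For "goat" the result is "toga".

toga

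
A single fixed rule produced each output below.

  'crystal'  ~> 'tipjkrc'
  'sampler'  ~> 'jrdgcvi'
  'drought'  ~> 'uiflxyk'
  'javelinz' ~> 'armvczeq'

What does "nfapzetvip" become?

The transformation: shift every letter 9 places backward in the alphabet (wrapping around).
On "nfapzetvip" that produces "ewrgqvkmzg".

ewrgqvkmzg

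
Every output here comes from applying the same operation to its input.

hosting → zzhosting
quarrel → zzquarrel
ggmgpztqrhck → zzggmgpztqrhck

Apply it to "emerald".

What's happening: prepend "zz".
"emerald" → "zzemerald".

zzemerald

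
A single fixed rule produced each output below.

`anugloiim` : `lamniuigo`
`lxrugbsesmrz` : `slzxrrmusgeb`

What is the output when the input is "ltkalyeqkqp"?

Looking at the pairs, the operation is to take characters alternately from the front and the back (1st, last, 2nd, 2nd-last, ...), then move the last character to the front.
On "ltkalyeqkqp": the first step gives "lptqkkaqley", and the second then gives "ylptqkkaqle".
(Check on "anugloiim": → "amniuigol" → "lamniuigo" ✓)

ylptqkkaqle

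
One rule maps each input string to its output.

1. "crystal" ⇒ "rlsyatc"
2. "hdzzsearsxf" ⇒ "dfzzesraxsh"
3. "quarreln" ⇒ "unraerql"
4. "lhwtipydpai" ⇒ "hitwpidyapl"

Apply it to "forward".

odwrraf

The rule is to swap the first and last characters, then swap each adjacent pair of characters (1↔2, 3↔4, ...).
Working it through for "forward": intermediate "dorwarf", final "odwrraf".
(Check on "quarreln": → "nuarrelq" → "unraerql" ✓)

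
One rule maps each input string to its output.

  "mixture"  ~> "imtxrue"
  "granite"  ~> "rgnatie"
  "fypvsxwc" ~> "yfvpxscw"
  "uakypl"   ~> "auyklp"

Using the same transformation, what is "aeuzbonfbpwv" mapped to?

In each case the input is transformed by: swap each adjacent pair of characters (1↔2, 3↔4, ...).
Doing the same to "aeuzbonfbpwv": "eazuobfnpbvw".

eazuobfnpbvw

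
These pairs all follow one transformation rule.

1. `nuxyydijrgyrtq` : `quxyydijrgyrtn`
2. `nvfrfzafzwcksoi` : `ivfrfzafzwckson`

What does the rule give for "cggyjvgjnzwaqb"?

bggyjvgjnzwaqc

Each output is the input with this applied: swap the first and last characters.
Applying that to "cggyjvgjnzwaqb" gives "bggyjvgjnzwaqc".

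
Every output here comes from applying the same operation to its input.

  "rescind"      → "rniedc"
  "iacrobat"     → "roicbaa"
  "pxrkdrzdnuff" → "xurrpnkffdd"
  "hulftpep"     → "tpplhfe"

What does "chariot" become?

What's happening: sort the characters into reverse alphabetical order, then delete the first character.
Starting from "chariot": after the first operation, "troihca"; after the second, "roihca".

roihca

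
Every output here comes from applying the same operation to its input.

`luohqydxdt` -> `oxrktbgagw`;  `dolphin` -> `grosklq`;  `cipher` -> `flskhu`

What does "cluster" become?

Each output is the input with this applied: shift every letter 3 places forward in the alphabet (wrapping around).
"cluster" → "foxvwhu".

foxvwhu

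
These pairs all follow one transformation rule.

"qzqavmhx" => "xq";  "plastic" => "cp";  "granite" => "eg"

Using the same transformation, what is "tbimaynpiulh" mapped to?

ht

The transformation: move the last character to the front, then keep only the first 2 characters.
Doing the same to "tbimaynpiulh": "ht".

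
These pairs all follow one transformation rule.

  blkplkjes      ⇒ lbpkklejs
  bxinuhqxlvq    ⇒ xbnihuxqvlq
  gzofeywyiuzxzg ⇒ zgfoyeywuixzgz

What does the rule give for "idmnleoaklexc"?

dinmelaolkxec

The transformation: swap each adjacent pair of characters (1↔2, 3↔4, ...).
"idmnleoaklexc" → "dinmelaolkxec".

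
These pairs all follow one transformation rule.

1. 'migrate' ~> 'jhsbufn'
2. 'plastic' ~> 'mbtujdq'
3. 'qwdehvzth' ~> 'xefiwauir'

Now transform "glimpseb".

mjnqtfch

Rule — move the first character to the end, then shift every letter 1 place forward in the alphabet (wrapping around).
Starting from "glimpseb": after the first operation, "limpsebg"; after the second, "mjnqtfch".
(Check on "qwdehvzth": → "wdehvzthq" → "xefiwauir" ✓)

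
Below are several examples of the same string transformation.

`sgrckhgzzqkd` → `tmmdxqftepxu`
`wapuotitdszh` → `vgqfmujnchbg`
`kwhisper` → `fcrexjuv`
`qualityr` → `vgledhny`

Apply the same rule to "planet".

The transformation: swap the front and back halves of the string, then shift every letter 13 places forward in the alphabet (wrapping around) — i.e. ROT13.
"planet" → "netpla" → "argcyn".

argcyn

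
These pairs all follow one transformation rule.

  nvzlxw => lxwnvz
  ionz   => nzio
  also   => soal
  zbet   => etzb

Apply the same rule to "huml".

The transformation: swap the front and back halves of the string.
Applying that to "huml" gives "mlhu".

mlhu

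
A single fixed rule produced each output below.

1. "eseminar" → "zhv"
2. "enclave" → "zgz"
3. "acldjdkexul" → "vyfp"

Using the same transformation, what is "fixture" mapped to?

Rule — keep one character in every 3, starting at position 1 (positions 1st, 4th, 7th, ...), then shift every letter 5 places backward in the alphabet (wrapping around).
Working it through for "fixture": intermediate "fte", final "aoz".

aoz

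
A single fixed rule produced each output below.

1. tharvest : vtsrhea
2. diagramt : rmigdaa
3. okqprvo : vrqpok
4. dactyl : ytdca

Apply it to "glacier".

Looking at the pairs, the operation is to delete the last character, then sort the characters into reverse alphabetical order.
Applying both steps to "glacier": "glacie", then "ligeca".

ligeca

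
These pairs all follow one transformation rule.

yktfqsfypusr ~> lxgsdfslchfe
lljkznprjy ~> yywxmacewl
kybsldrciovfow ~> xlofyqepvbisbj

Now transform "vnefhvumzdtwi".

iarsuihzmqgjv

Each output is the input with this applied: shift every letter 13 places forward in the alphabet (wrapping around) — i.e. ROT13.
On "vnefhvumzdtwi" that produces "iarsuihzmqgjv".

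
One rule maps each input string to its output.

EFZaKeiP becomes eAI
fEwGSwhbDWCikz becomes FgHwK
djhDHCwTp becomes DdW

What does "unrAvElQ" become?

Looking at the pairs, the operation is to keep one character in every 3, starting at position 1 (positions 1st, 4th, 7th, ...), then flip the case of every letter.
"unrAvElQ" → "uAl" → "UaL".
(Check on "EFZaKeiP": → "Eai" → "eAI" ✓)

UaL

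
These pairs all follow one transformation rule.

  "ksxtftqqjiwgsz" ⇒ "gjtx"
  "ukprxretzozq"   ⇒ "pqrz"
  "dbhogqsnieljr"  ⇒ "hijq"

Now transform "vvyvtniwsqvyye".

nsyy

Rule — keep one character in every 3, starting at position 3 (positions 3rd, 6th, 9th, ...), then sort the characters into alphabetical order.
"vvyvtniwsqvyye" → "nsyy".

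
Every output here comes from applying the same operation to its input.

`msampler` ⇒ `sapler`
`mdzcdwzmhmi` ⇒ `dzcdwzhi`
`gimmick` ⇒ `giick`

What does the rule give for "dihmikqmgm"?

The transformation: remove every "m".
"dihmikqmgm" → "dihikqg".

dihikqg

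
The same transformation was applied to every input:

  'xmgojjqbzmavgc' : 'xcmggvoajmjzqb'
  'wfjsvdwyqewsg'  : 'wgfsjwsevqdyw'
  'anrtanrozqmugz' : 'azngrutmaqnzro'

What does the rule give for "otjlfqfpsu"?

outsjplffq

What's happening: take characters alternately from the front and the back (1st, last, 2nd, 2nd-last, ...).
On "otjlfqfpsu" that produces "outsjplffq".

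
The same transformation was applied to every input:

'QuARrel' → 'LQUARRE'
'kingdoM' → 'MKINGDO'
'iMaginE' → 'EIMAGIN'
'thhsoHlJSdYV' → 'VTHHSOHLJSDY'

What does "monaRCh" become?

HMONARC

The transformation: move the last character to the front, then convert every letter to uppercase.
For "monaRCh", step one produces "hmonaRC"; step two turns that into "HMONARC".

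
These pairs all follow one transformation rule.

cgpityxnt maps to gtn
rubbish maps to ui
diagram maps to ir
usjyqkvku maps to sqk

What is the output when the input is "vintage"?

ia

The pattern: keep one character in every 3, starting at position 2 (positions 2nd, 5th, 8th, ...).
"vintage" → "ia".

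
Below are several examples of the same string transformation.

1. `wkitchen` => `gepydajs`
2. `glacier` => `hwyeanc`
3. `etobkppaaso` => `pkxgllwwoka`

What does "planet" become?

hwjapl

What's happening: shift every letter 4 places backward in the alphabet (wrapping around), then move the first character to the end.
"planet" → "lhwjap" → "hwjapl".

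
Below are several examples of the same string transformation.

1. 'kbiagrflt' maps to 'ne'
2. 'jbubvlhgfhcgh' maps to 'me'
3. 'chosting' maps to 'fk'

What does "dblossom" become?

ge

Each output is the input with this applied: shift every letter 3 places forward in the alphabet (wrapping around), then keep only the first 2 characters.
Starting from "dblossom": after the first operation, "georvvrp"; after the second, "ge".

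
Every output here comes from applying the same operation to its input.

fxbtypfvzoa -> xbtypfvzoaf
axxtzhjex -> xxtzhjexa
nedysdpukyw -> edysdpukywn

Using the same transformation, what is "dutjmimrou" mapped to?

The transformation: move the first character to the end.
For "dutjmimrou" the result is "utjmimroud".

utjmimroud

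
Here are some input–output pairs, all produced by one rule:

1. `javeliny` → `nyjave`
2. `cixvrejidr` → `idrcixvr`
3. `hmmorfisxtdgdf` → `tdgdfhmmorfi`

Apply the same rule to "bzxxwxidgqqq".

Rule — swap the front and back halves of the string, then delete the first 2 characters.
On "bzxxwxidgqqq": the first step gives "idgqqqbzxxwx", and the second then gives "gqqqbzxxwx".

gqqqbzxxwx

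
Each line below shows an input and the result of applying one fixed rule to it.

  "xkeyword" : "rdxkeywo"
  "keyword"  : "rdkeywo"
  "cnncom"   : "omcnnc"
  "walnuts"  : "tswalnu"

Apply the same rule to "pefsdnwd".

wdpefsdn

The transformation: move the last 2 characters to the front (rotate right by 2).
On "pefsdnwd" that produces "wdpefsdn".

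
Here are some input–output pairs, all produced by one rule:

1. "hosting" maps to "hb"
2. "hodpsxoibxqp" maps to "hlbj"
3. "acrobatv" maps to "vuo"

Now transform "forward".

ht

The rule is to keep one character in every 3, starting at position 2 (positions 2nd, 5th, 8th, ...), then shift every letter 7 places backward in the alphabet (wrapping around).
Working it through for "forward": intermediate "oa", final "ht".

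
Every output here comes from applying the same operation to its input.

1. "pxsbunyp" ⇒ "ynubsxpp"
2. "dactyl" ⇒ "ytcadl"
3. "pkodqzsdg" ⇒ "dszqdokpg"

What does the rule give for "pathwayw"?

yawhtapw

The transformation: move the last character to the front, then reverse the string.
Working it through for "pathwayw": intermediate "wpathway", final "yawhtapw".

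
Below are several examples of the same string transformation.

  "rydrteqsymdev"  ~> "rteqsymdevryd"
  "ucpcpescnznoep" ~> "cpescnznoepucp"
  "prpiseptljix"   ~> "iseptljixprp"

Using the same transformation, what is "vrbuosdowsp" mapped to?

The pattern: move the first 3 characters to the end (rotate left by 3).
Applying that to "vrbuosdowsp" gives "uosdowspvrb".

uosdowspvrb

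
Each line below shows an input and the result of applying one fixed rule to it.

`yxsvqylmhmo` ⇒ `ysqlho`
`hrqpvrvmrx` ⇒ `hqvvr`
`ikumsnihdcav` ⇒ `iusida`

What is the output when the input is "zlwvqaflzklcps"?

Looking at the pairs, the operation is to keep every other character starting from the first (positions 1st, 3rd, 5th, ...).
"zlwvqaflzklcps" → "zwqfzlp".

zwqfzlp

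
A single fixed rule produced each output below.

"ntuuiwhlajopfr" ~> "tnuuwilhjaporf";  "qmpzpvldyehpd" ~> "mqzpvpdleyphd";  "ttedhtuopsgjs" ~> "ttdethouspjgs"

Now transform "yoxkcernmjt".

The pattern: swap each adjacent pair of characters (1↔2, 3↔4, ...).
On "yoxkcernmjt" that produces "oykxecnrjmt".

oykxecnrjmt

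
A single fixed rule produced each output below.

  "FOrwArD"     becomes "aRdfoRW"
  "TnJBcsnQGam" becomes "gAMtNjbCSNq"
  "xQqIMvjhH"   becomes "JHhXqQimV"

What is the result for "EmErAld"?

aLDeMeR

The pattern: flip the case of every letter, then move the last 3 characters to the front (rotate right by 3).
Starting from "EmErAld": after the first operation, "eMeRaLD"; after the second, "aLDeMeR".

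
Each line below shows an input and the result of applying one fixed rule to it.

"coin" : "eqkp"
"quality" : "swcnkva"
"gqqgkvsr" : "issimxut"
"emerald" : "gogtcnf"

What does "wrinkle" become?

ytkpmng

The transformation: shift every letter 2 places forward in the alphabet (wrapping around).
On "wrinkle" that produces "ytkpmng".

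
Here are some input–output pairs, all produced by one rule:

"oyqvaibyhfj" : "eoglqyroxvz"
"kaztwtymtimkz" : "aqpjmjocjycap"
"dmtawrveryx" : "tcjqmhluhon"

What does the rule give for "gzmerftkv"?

What's happening: shift every letter 10 places backward in the alphabet (wrapping around).
Doing the same to "gzmerftkv": "wpcuhvjal".

wpcuhvjal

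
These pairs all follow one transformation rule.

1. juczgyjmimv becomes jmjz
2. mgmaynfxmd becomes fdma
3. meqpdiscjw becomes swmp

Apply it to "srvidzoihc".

ocsi

Looking at the pairs, the operation is to keep one character in every 3, starting at position 1 (positions 1st, 4th, 7th, ...), then swap the front and back halves of the string.
Applying both steps to "srvidzoihc": "sioc", then "ocsi".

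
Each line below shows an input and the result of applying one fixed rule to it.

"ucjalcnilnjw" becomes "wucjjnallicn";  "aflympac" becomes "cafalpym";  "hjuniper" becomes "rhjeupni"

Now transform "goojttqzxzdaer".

rgoeoajdtztxqz

Each output is the input with this applied: swap the first and last characters, then take characters alternately from the front and the back (1st, last, 2nd, 2nd-last, ...).
Applying both steps to "goojttqzxzdaer": "roojttqzxzdaeg", then "rgoeoajdtztxqz".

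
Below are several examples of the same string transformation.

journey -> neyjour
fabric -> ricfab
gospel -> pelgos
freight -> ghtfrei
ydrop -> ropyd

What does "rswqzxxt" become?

Looking at the pairs, the operation is to move the last 3 characters to the front (rotate right by 3).
"rswqzxxt" → "xxtrswqz".

xxtrswqz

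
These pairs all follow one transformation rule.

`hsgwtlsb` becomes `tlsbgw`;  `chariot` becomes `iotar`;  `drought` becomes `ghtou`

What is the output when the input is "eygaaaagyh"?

aaagyhga

Rule — delete the first 2 characters, then move the first 2 characters to the end (rotate left by 2).
On "eygaaaagyh": the first step gives "gaaaagyh", and the second then gives "aaagyhga".
(Check on "hsgwtlsb": → "gwtlsb" → "tlsbgw" ✓)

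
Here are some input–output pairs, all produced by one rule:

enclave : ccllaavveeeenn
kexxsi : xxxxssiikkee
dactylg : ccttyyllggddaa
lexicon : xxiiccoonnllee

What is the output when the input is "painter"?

The transformation: move the first 2 characters to the end (rotate left by 2), then double every character.
On "painter": the first step gives "interpa", and the second then gives "iinntteerrppaa".
(Check on "dactylg": → "ctylgda" → "ccttyyllggddaa" ✓)

iinntteerrppaa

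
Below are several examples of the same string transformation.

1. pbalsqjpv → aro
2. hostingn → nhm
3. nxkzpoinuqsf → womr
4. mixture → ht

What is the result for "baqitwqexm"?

zsd

Looking at the pairs, the operation is to shift every letter 1 place backward in the alphabet (wrapping around), then keep one character in every 3, starting at position 2 (positions 2nd, 5th, 8th, ...).
On "baqitwqexm" that produces "zsd".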